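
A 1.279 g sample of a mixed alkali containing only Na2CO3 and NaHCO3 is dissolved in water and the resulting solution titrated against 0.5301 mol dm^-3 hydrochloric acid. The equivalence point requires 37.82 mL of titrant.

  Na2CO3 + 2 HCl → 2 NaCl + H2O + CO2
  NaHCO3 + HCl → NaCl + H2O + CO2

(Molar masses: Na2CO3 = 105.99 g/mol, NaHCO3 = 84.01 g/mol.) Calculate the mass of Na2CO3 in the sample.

n(HCl) = 0.03782 × 0.5301 = 0.02005 mol
Let x = n(Na2CO3), y = n(NaHCO3).
Titrant: 2x + 1y = 0.02005;  mass: 105.99x + 84.01y = 1.279
Solving, x = 6.533 × 10^-3 mol, y = 6.982 × 10^-3 mol
mass of Na2CO3 = 6.533 × 10^-3 × 105.99 = 0.6925 g

0.6925 g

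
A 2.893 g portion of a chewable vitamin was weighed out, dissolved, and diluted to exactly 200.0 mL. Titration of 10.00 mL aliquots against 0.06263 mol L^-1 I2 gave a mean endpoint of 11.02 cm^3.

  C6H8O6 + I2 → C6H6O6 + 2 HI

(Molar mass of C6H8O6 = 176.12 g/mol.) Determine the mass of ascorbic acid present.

n(I2) per titration = 0.01102 × 0.06263 = 6.902 × 10^-4 mol
n(C6H8O6) in each aliquot = 6.902 × 10^-4 mol (1:1 ratio)
n(C6H8O6) in the whole flask = 6.902 × 10^-4 × 200.0/10.00 = 0.01380 mol
mass of C6H8O6 = 0.01380 × 176.12 = 2.431 g

2.431 g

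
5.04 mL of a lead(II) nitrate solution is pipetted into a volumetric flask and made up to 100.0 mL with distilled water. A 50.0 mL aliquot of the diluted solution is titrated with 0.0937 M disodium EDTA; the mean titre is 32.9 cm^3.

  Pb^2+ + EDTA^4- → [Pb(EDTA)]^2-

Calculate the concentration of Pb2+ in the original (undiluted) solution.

1.22 M

n(EDTA) = 0.0329 × 0.0937 = 3.08 × 10^-3 mol
n(Pb2+) in the aliquot = 3.08 × 10^-3 mol (1:1 ratio)
[Pb2+]_dilute = 3.08 × 10^-3 / 0.0500 = 0.0617 mol/L
Dilution factor = 100.0 / 5.04 = 19.84
[Pb2+]_stock = 0.0617 × 19.84 = 1.22 mol/L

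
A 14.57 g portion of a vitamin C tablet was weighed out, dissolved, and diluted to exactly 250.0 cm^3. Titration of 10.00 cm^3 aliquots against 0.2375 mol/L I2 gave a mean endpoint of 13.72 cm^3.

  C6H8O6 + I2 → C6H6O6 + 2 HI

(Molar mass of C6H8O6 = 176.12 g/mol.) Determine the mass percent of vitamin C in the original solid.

98.47 %

n(I2) per titration = 0.01372 × 0.2375 = 3.259 × 10^-3 mol
n(C6H8O6) in each aliquot = 3.259 × 10^-3 mol (1:1 ratio)
n(C6H8O6) in the whole flask = 3.259 × 10^-3 × 250.0/10.00 = 0.08146 mol
mass of C6H8O6 = 0.08146 × 176.12 = 14.35 g
% C6H8O6 = 14.35 / 14.57 × 100 = 98.47 %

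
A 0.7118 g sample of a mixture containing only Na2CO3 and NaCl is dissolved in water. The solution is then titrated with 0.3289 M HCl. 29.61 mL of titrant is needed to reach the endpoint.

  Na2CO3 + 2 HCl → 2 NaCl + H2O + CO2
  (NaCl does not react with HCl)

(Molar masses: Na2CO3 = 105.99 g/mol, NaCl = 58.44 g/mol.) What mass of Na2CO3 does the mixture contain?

n(HCl) = 0.02961 × 0.3289 = 9.739 × 10^-3 mol
Let x = n(Na2CO3), y = n(NaCl).
Titrant: 2x = 9.739 × 10^-3;  mass: 105.99x + 58.44y = 0.7118
Solving, x = 4.869 × 10^-3 mol, y = 3.349 × 10^-3 mol
mass of Na2CO3 = 4.869 × 10^-3 × 105.99 = 0.5161 g

0.5161 g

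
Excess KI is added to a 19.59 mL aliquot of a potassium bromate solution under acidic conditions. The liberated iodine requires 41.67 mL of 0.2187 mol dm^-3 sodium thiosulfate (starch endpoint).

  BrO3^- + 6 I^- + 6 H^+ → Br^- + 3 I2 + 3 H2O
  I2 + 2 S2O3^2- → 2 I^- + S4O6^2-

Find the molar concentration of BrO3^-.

n(S2O3^2-) = 0.04167 × 0.2187 = 9.113 × 10^-3 mol
n(I2) = n(S2O3^2-)/2 = 4.557 × 10^-3 mol
From the 1:3 ratio, n(BrO3^-) in the aliquot = 1/3 × 4.557 × 10^-3 = 1.519 × 10^-3 mol
[BrO3^-] = 1.519 × 10^-3 / 0.01959 = 0.07753 mol/L

0.07753 mol/L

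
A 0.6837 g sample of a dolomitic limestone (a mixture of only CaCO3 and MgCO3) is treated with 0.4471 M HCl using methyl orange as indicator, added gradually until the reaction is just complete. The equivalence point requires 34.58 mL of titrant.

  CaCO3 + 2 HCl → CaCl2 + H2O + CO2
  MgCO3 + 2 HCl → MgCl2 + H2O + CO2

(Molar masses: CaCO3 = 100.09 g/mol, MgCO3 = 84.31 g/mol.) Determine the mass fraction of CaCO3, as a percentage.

29.64 %

n(HCl) = 0.03458 × 0.4471 = 0.01546 mol
Let x = n(CaCO3), y = n(MgCO3).
Titrant: 2x + 2y = 0.01546;  mass: 100.09x + 84.31y = 0.6837
Solving, x = 2.025 × 10^-3 mol, y = 5.705 × 10^-3 mol
mass of CaCO3 = 2.025 × 10^-3 × 100.09 = 0.2027 g
% CaCO3 = 0.2027 / 0.6837 × 100 = 29.64 %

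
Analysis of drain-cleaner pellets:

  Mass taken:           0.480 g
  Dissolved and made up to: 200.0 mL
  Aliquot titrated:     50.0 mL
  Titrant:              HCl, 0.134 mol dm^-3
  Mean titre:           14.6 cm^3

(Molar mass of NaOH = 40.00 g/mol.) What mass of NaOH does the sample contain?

NaOH + HCl → NaCl + H2O
n(HCl) per titration = 0.0146 × 0.134 = 1.96 × 10^-3 mol
n(NaOH) in each aliquot = 1.96 × 10^-3 mol (1:1 ratio)
n(NaOH) in the whole flask = 1.96 × 10^-3 × 200.0/50.0 = 7.83 × 10^-3 mol
mass of NaOH = 7.83 × 10^-3 × 40.00 = 0.313 g

0.313 g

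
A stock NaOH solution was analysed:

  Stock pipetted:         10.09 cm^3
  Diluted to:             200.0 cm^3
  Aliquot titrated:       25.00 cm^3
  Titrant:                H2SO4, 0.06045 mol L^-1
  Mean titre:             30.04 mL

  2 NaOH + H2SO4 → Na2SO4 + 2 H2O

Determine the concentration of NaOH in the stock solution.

n(H2SO4) = 0.03004 × 0.06045 = 1.816 × 10^-3 mol
From the 2:1 ratio, n(NaOH) in the aliquot = 2/1 × 1.816 × 10^-3 = 3.632 × 10^-3 mol
[NaOH]_dilute = 3.632 × 10^-3 / 0.02500 = 0.1453 mol/L
Dilution factor = 200.0 / 10.09 = 19.82
[NaOH]_stock = 0.1453 × 19.82 = 2.880 mol/L

2.880 mol/L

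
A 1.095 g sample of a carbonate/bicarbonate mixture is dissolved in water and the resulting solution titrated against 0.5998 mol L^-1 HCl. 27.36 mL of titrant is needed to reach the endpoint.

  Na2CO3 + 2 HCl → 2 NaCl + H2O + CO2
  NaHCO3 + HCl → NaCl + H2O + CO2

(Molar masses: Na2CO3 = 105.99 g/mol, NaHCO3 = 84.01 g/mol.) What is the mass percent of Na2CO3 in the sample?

n(HCl) = 0.02736 × 0.5998 = 0.01641 mol
Let x = n(Na2CO3), y = n(NaHCO3).
Titrant: 2x + 1y = 0.01641;  mass: 105.99x + 84.01y = 1.095
Solving, x = 4.573 × 10^-3 mol, y = 7.265 × 10^-3 mol
mass of Na2CO3 = 4.573 × 10^-3 × 105.99 = 0.4847 g
% Na2CO3 = 0.4847 / 1.095 × 100 = 44.26 %

44.26 %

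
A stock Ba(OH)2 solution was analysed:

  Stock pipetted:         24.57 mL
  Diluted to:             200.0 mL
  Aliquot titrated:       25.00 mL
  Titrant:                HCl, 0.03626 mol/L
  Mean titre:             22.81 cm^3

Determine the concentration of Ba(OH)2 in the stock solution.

Ba(OH)2 + 2 HCl → BaCl2 + 2 H2O
n(HCl) = 0.02281 × 0.03626 = 8.271 × 10^-4 mol
From the 1:2 ratio, n(Ba(OH)2) in the aliquot = 1/2 × 8.271 × 10^-4 = 4.135 × 10^-4 mol
[Ba(OH)2]_dilute = 4.135 × 10^-4 / 0.02500 = 0.01654 mol/L
Dilution factor = 200.0 / 24.57 = 8.140
[Ba(OH)2]_stock = 0.01654 × 8.140 = 0.1347 mol/L

0.1347 mol/L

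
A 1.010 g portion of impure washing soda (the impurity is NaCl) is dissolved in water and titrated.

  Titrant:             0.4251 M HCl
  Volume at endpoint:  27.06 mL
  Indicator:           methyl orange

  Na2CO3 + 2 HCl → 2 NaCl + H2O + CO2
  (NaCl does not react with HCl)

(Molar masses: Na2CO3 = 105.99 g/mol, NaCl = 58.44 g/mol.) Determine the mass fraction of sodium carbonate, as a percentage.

60.36 %

n(HCl) = 0.02706 × 0.4251 = 0.01150 mol
Let x = n(Na2CO3), y = n(NaCl).
Titrant: 2x = 0.01150;  mass: 105.99x + 58.44y = 1.010
Solving, x = 5.752 × 10^-3 mol, y = 6.851 × 10^-3 mol
mass of Na2CO3 = 5.752 × 10^-3 × 105.99 = 0.6096 g
% Na2CO3 = 0.6096 / 1.010 × 100 = 60.36 %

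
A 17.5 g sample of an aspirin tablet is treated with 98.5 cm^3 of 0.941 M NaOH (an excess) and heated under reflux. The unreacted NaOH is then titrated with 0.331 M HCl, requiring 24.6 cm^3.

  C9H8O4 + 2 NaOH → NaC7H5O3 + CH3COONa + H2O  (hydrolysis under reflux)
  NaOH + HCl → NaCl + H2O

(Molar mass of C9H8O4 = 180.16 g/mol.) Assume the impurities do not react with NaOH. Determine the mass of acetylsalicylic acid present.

7.62 g

n(NaOH) added = 0.0985 × 0.941 = 0.0927 mol
n(HCl) used in back-titration = 0.0246 × 0.331 = 8.14 × 10^-3 mol
n(NaOH) left over = 8.14 × 10^-3 mol (1:1 ratio)
n(NaOH) consumed by analyte = 0.0927 − 8.14 × 10^-3 = 0.0845 mol
From the 1:2 ratio, n(C9H8O4) = 1/2 × 0.0845 = 0.0423 mol
mass of C9H8O4 = 0.0423 × 180.16 = 7.62 g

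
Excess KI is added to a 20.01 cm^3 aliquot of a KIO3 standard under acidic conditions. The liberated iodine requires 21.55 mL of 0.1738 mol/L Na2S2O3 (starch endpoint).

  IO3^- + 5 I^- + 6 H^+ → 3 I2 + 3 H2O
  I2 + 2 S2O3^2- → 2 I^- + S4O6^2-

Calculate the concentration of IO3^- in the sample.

n(S2O3^2-) = 0.02155 × 0.1738 = 3.745 × 10^-3 mol
n(I2) = n(S2O3^2-)/2 = 1.873 × 10^-3 mol
From the 1:3 ratio, n(IO3^-) in the aliquot = 1/3 × 1.873 × 10^-3 = 6.242 × 10^-4 mol
[IO3^-] = 6.242 × 10^-4 / 0.02001 = 0.03120 mol/L

0.03120 mol/L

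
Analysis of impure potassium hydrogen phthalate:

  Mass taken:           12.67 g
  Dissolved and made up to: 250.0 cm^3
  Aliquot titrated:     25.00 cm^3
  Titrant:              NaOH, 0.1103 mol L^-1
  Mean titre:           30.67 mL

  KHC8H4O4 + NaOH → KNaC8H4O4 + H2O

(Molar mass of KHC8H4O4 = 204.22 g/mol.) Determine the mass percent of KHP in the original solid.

n(NaOH) per titration = 0.03067 × 0.1103 = 3.383 × 10^-3 mol
n(KHC8H4O4) in each aliquot = 3.383 × 10^-3 mol (1:1 ratio)
n(KHC8H4O4) in the whole flask = 3.383 × 10^-3 × 250.0/25.00 = 0.03383 mol
mass of KHC8H4O4 = 0.03383 × 204.22 = 6.909 g
% KHC8H4O4 = 6.909 / 12.67 × 100 = 54.53 %

54.53 %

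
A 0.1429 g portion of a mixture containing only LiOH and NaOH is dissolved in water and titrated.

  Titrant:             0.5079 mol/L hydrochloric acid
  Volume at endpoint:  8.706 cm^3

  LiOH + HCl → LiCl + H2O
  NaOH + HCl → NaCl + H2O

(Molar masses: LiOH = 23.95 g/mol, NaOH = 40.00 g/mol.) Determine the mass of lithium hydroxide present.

0.05069 g

n(HCl) = 0.008706 × 0.5079 = 4.422 × 10^-3 mol
Let x = n(LiOH), y = n(NaOH).
Titrant: 1x + 1y = 4.422 × 10^-3;  mass: 23.95x + 40.00y = 0.1429
Solving, x = 2.117 × 10^-3 mol, y = 2.305 × 10^-3 mol
mass of LiOH = 2.117 × 10^-3 × 23.95 = 0.05069 g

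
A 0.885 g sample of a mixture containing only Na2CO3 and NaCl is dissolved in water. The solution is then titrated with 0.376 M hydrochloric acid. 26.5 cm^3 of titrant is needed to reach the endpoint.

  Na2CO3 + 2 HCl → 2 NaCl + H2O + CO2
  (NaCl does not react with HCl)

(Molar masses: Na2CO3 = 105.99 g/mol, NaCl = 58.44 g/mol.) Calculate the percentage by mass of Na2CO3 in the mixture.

59.7 %

n(HCl) = 0.0265 × 0.376 = 9.96 × 10^-3 mol
Let x = n(Na2CO3), y = n(NaCl).
Titrant: 2x = 9.96 × 10^-3;  mass: 105.99x + 58.44y = 0.885
Solving, x = 4.98 × 10^-3 mol, y = 6.11 × 10^-3 mol
mass of Na2CO3 = 4.98 × 10^-3 × 105.99 = 0.528 g
% Na2CO3 = 0.528 / 0.885 × 100 = 59.7 %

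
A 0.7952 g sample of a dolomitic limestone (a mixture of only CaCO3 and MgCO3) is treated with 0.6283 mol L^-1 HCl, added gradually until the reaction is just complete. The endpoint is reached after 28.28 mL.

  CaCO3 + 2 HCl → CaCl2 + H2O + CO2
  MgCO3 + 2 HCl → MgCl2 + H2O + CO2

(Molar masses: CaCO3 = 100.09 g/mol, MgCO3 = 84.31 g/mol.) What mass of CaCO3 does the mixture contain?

0.2929 g

n(HCl) = 0.02828 × 0.6283 = 0.01777 mol
Let x = n(CaCO3), y = n(MgCO3).
Titrant: 2x + 2y = 0.01777;  mass: 100.09x + 84.31y = 0.7952
Solving, x = 2.926 × 10^-3 mol, y = 5.958 × 10^-3 mol
mass of CaCO3 = 2.926 × 10^-3 × 100.09 = 0.2929 g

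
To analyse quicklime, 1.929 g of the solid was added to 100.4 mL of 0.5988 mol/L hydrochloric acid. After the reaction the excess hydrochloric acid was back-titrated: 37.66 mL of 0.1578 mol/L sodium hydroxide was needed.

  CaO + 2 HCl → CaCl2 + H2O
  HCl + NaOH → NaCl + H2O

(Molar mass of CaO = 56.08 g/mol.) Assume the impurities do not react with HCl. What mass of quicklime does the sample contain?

n(HCl) added = 0.1004 × 0.5988 = 0.06012 mol
n(NaOH) used in back-titration = 0.03766 × 0.1578 = 5.943 × 10^-3 mol
n(HCl) left over = 5.943 × 10^-3 mol (1:1 ratio)
n(HCl) consumed by analyte = 0.06012 − 5.943 × 10^-3 = 0.05418 mol
From the 1:2 ratio, n(CaO) = 1/2 × 0.05418 = 0.02709 mol
mass of CaO = 0.02709 × 56.08 = 1.519 g

1.519 g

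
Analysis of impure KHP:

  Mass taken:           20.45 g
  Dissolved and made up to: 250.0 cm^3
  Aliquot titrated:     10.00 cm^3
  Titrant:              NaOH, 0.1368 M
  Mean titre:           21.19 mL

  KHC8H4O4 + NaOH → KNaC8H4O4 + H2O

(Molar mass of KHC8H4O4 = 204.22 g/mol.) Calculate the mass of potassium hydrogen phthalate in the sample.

n(NaOH) per titration = 0.02119 × 0.1368 = 2.899 × 10^-3 mol
n(KHC8H4O4) in each aliquot = 2.899 × 10^-3 mol (1:1 ratio)
n(KHC8H4O4) in the whole flask = 2.899 × 10^-3 × 250.0/10.00 = 0.07247 mol
mass of KHC8H4O4 = 0.07247 × 204.22 = 14.80 g

14.80 g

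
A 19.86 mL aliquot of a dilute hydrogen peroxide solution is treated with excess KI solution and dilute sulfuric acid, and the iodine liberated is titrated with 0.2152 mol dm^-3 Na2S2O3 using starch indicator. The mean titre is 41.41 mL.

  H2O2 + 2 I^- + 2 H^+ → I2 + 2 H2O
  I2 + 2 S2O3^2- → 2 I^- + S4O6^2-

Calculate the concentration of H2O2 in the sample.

0.2244 mol/L

n(S2O3^2-) = 0.04141 × 0.2152 = 8.911 × 10^-3 mol
n(I2) = n(S2O3^2-)/2 = 4.456 × 10^-3 mol
n(H2O2) in the aliquot = 4.456 × 10^-3 mol (1:1 ratio)
[H2O2] = 4.456 × 10^-3 / 0.01986 = 0.2244 mol/L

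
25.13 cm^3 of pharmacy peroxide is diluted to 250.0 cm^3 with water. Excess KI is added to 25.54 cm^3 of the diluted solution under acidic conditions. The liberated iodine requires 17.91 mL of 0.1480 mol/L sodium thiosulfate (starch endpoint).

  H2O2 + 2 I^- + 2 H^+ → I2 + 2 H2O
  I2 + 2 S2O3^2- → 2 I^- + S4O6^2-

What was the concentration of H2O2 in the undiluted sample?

0.5162 mol/L

n(S2O3^2-) = 0.01791 × 0.1480 = 2.651 × 10^-3 mol
n(I2) = n(S2O3^2-)/2 = 1.325 × 10^-3 mol
n(H2O2) in the aliquot = 1.325 × 10^-3 mol (1:1 ratio)
[H2O2]_dilute = 1.325 × 10^-3 / 0.02554 = 0.05189 mol/L
[H2O2]_original = 0.05189 × 250.0/25.13 = 0.5162 mol/L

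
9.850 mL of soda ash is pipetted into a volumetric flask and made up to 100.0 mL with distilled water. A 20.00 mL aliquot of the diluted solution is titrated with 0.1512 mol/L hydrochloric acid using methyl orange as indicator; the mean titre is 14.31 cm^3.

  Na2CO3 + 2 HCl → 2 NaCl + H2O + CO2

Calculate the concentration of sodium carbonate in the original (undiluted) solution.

0.5492 mol/L

n(HCl) = 0.01431 × 0.1512 = 2.164 × 10^-3 mol
From the 1:2 ratio, n(Na2CO3) in the aliquot = 1/2 × 2.164 × 10^-3 = 1.082 × 10^-3 mol
[Na2CO3]_dilute = 1.082 × 10^-3 / 0.02000 = 0.05409 mol/L
Dilution factor = 100.0 / 9.850 = 10.15
[Na2CO3]_stock = 0.05409 × 10.15 = 0.5492 mol/L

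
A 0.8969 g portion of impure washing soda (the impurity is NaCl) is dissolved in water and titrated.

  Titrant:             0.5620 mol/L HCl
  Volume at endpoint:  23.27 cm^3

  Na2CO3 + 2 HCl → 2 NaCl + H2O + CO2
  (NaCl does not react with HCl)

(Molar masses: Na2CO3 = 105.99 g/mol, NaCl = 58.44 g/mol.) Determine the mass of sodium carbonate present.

n(HCl) = 0.02327 × 0.5620 = 0.01308 mol
Let x = n(Na2CO3), y = n(NaCl).
Titrant: 2x = 0.01308;  mass: 105.99x + 58.44y = 0.8969
Solving, x = 6.539 × 10^-3 mol, y = 3.488 × 10^-3 mol
mass of Na2CO3 = 6.539 × 10^-3 × 105.99 = 0.6931 g

0.6931 g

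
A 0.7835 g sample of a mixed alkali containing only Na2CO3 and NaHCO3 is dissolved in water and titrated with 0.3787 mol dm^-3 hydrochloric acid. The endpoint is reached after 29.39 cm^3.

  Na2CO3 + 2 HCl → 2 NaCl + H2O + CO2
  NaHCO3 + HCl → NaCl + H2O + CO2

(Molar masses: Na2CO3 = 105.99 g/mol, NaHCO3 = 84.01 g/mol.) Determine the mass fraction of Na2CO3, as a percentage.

n(HCl) = 0.02939 × 0.3787 = 0.01113 mol
Let x = n(Na2CO3), y = n(NaHCO3).
Titrant: 2x + 1y = 0.01113;  mass: 105.99x + 84.01y = 0.7835
Solving, x = 2.443 × 10^-3 mol, y = 6.244 × 10^-3 mol
mass of Na2CO3 = 2.443 × 10^-3 × 105.99 = 0.2589 g
% Na2CO3 = 0.2589 / 0.7835 × 100 = 33.05 %

33.05 %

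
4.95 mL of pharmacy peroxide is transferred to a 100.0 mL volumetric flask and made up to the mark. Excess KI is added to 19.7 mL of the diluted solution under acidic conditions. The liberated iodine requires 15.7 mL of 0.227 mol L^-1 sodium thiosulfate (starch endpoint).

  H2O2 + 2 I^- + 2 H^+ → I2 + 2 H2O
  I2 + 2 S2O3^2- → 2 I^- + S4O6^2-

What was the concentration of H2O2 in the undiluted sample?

n(S2O3^2-) = 0.0157 × 0.227 = 3.56 × 10^-3 mol
n(I2) = n(S2O3^2-)/2 = 1.78 × 10^-3 mol
n(H2O2) in the aliquot = 1.78 × 10^-3 mol (1:1 ratio)
[H2O2]_dilute = 1.78 × 10^-3 / 0.0197 = 0.0905 mol/L
[H2O2]_original = 0.0905 × 100.0/4.95 = 1.83 mol/L

1.83 mol/L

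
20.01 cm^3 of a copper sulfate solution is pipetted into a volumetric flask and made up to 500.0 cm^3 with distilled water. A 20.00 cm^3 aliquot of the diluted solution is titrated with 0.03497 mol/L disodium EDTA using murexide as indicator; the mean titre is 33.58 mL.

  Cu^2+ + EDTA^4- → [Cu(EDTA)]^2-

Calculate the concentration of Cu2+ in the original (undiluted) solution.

n(EDTA) = 0.03358 × 0.03497 = 1.174 × 10^-3 mol
n(Cu2+) in the aliquot = 1.174 × 10^-3 mol (1:1 ratio)
[Cu2+]_dilute = 1.174 × 10^-3 / 0.02000 = 0.05871 mol/L
Dilution factor = 500.0 / 20.01 = 24.99
[Cu2+]_stock = 0.05871 × 24.99 = 1.467 mol/L

1.467 mol/L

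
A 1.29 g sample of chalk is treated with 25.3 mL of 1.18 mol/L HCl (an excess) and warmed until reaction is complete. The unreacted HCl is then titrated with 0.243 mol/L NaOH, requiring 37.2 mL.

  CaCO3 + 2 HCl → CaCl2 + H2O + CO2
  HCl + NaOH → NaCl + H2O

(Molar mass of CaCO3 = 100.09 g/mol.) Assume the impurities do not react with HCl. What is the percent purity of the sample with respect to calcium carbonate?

80.7 %

n(HCl) added = 0.0253 × 1.18 = 0.0299 mol
n(NaOH) used in back-titration = 0.0372 × 0.243 = 9.04 × 10^-3 mol
n(HCl) left over = 9.04 × 10^-3 mol (1:1 ratio)
n(HCl) consumed by analyte = 0.0299 − 9.04 × 10^-3 = 0.0208 mol
From the 1:2 ratio, n(CaCO3) = 1/2 × 0.0208 = 0.0104 mol
mass of CaCO3 = 0.0104 × 100.09 = 1.04 g
% CaCO3 = 1.04 / 1.29 × 100 = 80.7 %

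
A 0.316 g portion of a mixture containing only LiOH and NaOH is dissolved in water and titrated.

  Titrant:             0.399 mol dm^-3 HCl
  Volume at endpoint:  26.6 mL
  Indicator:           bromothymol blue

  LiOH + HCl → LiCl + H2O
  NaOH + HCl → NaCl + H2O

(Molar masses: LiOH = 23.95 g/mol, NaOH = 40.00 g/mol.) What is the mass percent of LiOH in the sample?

n(HCl) = 0.0266 × 0.399 = 0.0106 mol
Let x = n(LiOH), y = n(NaOH).
Titrant: 1x + 1y = 0.0106;  mass: 23.95x + 40.00y = 0.316
Solving, x = 6.76 × 10^-3 mol, y = 3.85 × 10^-3 mol
mass of LiOH = 6.76 × 10^-3 × 23.95 = 0.162 g
% LiOH = 0.162 / 0.316 × 100 = 51.3 %

51.3 %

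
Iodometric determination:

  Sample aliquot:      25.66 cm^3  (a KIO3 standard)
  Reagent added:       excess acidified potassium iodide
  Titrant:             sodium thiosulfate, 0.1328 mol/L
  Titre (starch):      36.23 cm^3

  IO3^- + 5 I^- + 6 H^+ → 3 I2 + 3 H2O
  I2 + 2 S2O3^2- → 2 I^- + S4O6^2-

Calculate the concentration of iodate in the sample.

n(S2O3^2-) = 0.03623 × 0.1328 = 4.811 × 10^-3 mol
n(I2) = n(S2O3^2-)/2 = 2.406 × 10^-3 mol
From the 1:3 ratio, n(IO3^-) in the aliquot = 1/3 × 2.406 × 10^-3 = 8.019 × 10^-4 mol
[IO3^-] = 8.019 × 10^-4 / 0.02566 = 0.03125 mol/L

0.03125 mol/L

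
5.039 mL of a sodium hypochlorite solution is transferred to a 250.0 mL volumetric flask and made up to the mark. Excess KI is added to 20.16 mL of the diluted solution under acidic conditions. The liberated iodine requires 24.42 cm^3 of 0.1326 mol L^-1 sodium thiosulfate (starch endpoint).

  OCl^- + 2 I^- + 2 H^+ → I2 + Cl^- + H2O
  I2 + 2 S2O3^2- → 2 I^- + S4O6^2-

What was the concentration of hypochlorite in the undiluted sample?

3.984 mol/L

n(S2O3^2-) = 0.02442 × 0.1326 = 3.238 × 10^-3 mol
n(I2) = n(S2O3^2-)/2 = 1.619 × 10^-3 mol
n(OCl^-) in the aliquot = 1.619 × 10^-3 mol (1:1 ratio)
[OCl^-]_dilute = 1.619 × 10^-3 / 0.02016 = 0.08031 mol/L
[OCl^-]_original = 0.08031 × 250.0/5.039 = 3.984 mol/L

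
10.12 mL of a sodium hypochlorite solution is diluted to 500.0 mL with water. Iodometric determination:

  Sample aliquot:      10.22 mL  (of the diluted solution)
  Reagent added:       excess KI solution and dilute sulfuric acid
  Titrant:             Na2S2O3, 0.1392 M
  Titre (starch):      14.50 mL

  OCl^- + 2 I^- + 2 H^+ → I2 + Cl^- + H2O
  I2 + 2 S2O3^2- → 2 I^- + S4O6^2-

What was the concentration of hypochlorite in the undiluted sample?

n(S2O3^2-) = 0.01450 × 0.1392 = 2.018 × 10^-3 mol
n(I2) = n(S2O3^2-)/2 = 1.009 × 10^-3 mol
n(OCl^-) in the aliquot = 1.009 × 10^-3 mol (1:1 ratio)
[OCl^-]_dilute = 1.009 × 10^-3 / 0.01022 = 0.09875 mol/L
[OCl^-]_original = 0.09875 × 500.0/10.12 = 4.879 mol/L

4.879 M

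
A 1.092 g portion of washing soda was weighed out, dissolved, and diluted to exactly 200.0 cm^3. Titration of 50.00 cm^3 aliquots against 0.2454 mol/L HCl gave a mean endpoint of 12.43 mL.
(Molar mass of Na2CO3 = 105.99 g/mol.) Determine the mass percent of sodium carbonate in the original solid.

59.21 %

Na2CO3 + 2 HCl → 2 NaCl + H2O + CO2
n(HCl) per titration = 0.01243 × 0.2454 = 3.050 × 10^-3 mol
From the 1:2 ratio, n(Na2CO3) in each aliquot = 1/2 × 3.050 × 10^-3 = 1.525 × 10^-3 mol
n(Na2CO3) in the whole flask = 1.525 × 10^-3 × 200.0/50.00 = 6.101 × 10^-3 mol
mass of Na2CO3 = 6.101 × 10^-3 × 105.99 = 0.6466 g
% Na2CO3 = 0.6466 / 1.092 × 100 = 59.21 %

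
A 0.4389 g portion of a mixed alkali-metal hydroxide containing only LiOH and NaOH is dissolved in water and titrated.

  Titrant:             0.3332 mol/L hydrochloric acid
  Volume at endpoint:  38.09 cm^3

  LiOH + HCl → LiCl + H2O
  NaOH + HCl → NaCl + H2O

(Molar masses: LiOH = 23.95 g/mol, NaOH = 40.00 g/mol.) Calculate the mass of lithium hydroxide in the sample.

n(HCl) = 0.03809 × 0.3332 = 0.01269 mol
Let x = n(LiOH), y = n(NaOH).
Titrant: 1x + 1y = 0.01269;  mass: 23.95x + 40.00y = 0.4389
Solving, x = 4.284 × 10^-3 mol, y = 8.407 × 10^-3 mol
mass of LiOH = 4.284 × 10^-3 × 23.95 = 0.1026 g

0.1026 g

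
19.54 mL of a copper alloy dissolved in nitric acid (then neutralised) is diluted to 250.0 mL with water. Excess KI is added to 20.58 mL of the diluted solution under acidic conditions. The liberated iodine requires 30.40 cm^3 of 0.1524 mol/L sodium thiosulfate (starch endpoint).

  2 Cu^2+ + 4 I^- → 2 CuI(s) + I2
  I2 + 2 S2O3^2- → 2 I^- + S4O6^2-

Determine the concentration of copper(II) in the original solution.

2.880 mol/L

n(S2O3^2-) = 0.03040 × 0.1524 = 4.633 × 10^-3 mol
n(I2) = n(S2O3^2-)/2 = 2.316 × 10^-3 mol
From the 2:1 ratio, n(Cu2+) in the aliquot = 2/1 × 2.316 × 10^-3 = 4.633 × 10^-3 mol
[Cu2+]_dilute = 4.633 × 10^-3 / 0.02058 = 0.2251 mol/L
[Cu2+]_original = 0.2251 × 250.0/19.54 = 2.880 mol/L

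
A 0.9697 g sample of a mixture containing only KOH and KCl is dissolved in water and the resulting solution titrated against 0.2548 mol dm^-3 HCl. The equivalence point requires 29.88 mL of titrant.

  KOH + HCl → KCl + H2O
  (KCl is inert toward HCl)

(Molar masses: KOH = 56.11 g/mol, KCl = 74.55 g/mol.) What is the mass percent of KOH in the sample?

n(HCl) = 0.02988 × 0.2548 = 7.613 × 10^-3 mol
Let x = n(KOH), y = n(KCl).
Titrant: 1x = 7.613 × 10^-3;  mass: 56.11x + 74.55y = 0.9697
Solving, x = 7.613 × 10^-3 mol, y = 7.277 × 10^-3 mol
mass of KOH = 7.613 × 10^-3 × 56.11 = 0.4272 g
% KOH = 0.4272 / 0.9697 × 100 = 44.05 %

44.05 %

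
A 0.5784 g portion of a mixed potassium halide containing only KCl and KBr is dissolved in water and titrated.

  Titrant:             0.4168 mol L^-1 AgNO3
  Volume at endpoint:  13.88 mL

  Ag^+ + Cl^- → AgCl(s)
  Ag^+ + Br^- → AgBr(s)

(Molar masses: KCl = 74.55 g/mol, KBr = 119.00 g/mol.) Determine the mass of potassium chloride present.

n(AgNO3) = 0.01388 × 0.4168 = 5.785 × 10^-3 mol
Let x = n(KCl), y = n(KBr).
Titrant: 1x + 1y = 5.785 × 10^-3;  mass: 74.55x + 119.00y = 0.5784
Solving, x = 2.476 × 10^-3 mol, y = 3.310 × 10^-3 mol
mass of KCl = 2.476 × 10^-3 × 74.55 = 0.1846 g

0.1846 g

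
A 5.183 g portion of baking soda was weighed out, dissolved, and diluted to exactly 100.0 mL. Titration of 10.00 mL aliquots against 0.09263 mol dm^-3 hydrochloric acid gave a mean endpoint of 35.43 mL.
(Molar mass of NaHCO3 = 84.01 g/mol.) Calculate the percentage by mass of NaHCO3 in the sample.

NaHCO3 + HCl → NaCl + H2O + CO2
n(HCl) per titration = 0.03543 × 0.09263 = 3.282 × 10^-3 mol
n(NaHCO3) in each aliquot = 3.282 × 10^-3 mol (1:1 ratio)
n(NaHCO3) in the whole flask = 3.282 × 10^-3 × 100.0/10.00 = 0.03282 mol
mass of NaHCO3 = 0.03282 × 84.01 = 2.757 g
% NaHCO3 = 2.757 / 5.183 × 100 = 53.20 %

53.20 %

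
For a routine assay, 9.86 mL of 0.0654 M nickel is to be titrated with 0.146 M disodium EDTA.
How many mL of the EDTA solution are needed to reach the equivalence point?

4.42 mL

Ni^2+ + EDTA^4- → [Ni(EDTA)]^2-
n(Ni2+) = 0.00986 L × 0.0654 mol/L = 6.45 × 10^-4 mol
n(EDTA) = 6.45 × 10^-4 mol (1:1 stoichiometry)
V(EDTA) = 6.45 × 10^-4 mol / 0.146 mol/L = 0.00442 L = 4.42 mL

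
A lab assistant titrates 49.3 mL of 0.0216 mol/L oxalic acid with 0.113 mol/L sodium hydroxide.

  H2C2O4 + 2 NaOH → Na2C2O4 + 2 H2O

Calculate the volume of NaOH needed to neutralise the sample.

n(H2C2O4) = 0.0493 L × 0.0216 mol/L = 1.06 × 10^-3 mol
From the 2:1 stoichiometry, n(NaOH) = 2/1 × 1.06 × 10^-3 = 2.13 × 10^-3 mol
V(NaOH) = 2.13 × 10^-3 mol / 0.113 mol/L = 0.0188 L = 18.8 mL

18.8 mL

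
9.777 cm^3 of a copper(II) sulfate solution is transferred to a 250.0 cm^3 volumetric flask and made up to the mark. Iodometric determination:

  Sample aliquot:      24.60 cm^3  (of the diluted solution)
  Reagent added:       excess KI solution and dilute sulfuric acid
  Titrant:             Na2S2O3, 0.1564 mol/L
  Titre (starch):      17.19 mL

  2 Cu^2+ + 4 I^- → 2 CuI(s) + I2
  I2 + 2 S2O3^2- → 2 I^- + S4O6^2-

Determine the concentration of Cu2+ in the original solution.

n(S2O3^2-) = 0.01719 × 0.1564 = 2.689 × 10^-3 mol
n(I2) = n(S2O3^2-)/2 = 1.344 × 10^-3 mol
From the 2:1 ratio, n(Cu2+) in the aliquot = 2/1 × 1.344 × 10^-3 = 2.689 × 10^-3 mol
[Cu2+]_dilute = 2.689 × 10^-3 / 0.02460 = 0.1093 mol/L
[Cu2+]_original = 0.1093 × 250.0/9.777 = 2.795 mol/L

2.795 mol/L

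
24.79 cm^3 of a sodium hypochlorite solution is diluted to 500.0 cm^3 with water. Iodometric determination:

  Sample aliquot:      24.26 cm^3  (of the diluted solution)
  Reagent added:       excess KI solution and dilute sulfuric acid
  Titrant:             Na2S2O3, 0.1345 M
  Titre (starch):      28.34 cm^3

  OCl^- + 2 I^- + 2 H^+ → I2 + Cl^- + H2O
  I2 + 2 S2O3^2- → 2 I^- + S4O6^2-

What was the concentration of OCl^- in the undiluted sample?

n(S2O3^2-) = 0.02834 × 0.1345 = 3.812 × 10^-3 mol
n(I2) = n(S2O3^2-)/2 = 1.906 × 10^-3 mol
n(OCl^-) in the aliquot = 1.906 × 10^-3 mol (1:1 ratio)
[OCl^-]_dilute = 1.906 × 10^-3 / 0.02426 = 0.07856 mol/L
[OCl^-]_original = 0.07856 × 500.0/24.79 = 1.585 mol/L

1.585 M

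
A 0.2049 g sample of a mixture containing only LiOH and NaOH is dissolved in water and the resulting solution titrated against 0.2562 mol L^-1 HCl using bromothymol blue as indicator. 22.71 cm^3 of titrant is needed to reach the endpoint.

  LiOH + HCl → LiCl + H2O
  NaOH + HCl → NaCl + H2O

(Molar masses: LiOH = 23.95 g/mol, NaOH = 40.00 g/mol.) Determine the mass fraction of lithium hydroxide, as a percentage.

n(HCl) = 0.02271 × 0.2562 = 5.818 × 10^-3 mol
Let x = n(LiOH), y = n(NaOH).
Titrant: 1x + 1y = 5.818 × 10^-3;  mass: 23.95x + 40.00y = 0.2049
Solving, x = 1.734 × 10^-3 mol, y = 4.084 × 10^-3 mol
mass of LiOH = 1.734 × 10^-3 × 23.95 = 0.04153 g
% LiOH = 0.04153 / 0.2049 × 100 = 20.27 %

20.27 %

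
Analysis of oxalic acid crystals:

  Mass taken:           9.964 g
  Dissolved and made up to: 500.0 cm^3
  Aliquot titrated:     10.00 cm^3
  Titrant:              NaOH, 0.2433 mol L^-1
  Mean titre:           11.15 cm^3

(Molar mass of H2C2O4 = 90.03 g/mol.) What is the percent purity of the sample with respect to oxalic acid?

H2C2O4 + 2 NaOH → Na2C2O4 + 2 H2O
n(NaOH) per titration = 0.01115 × 0.2433 = 2.713 × 10^-3 mol
From the 1:2 ratio, n(H2C2O4) in each aliquot = 1/2 × 2.713 × 10^-3 = 1.356 × 10^-3 mol
n(H2C2O4) in the whole flask = 1.356 × 10^-3 × 500.0/10.00 = 0.06782 mol
mass of H2C2O4 = 0.06782 × 90.03 = 6.106 g
% H2C2O4 = 6.106 / 9.964 × 100 = 61.28 %

61.28 %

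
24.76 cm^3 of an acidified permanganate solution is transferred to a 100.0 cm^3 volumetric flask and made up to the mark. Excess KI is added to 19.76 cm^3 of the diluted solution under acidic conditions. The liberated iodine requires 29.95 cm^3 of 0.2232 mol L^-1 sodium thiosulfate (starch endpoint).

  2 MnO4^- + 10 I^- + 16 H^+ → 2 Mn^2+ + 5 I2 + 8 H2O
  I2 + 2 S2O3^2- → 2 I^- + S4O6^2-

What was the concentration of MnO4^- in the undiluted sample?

n(S2O3^2-) = 0.02995 × 0.2232 = 6.685 × 10^-3 mol
n(I2) = n(S2O3^2-)/2 = 3.342 × 10^-3 mol
From the 2:5 ratio, n(MnO4^-) in the aliquot = 2/5 × 3.342 × 10^-3 = 1.337 × 10^-3 mol
[MnO4^-]_dilute = 1.337 × 10^-3 / 0.01976 = 0.06766 mol/L
[MnO4^-]_original = 0.06766 × 100.0/24.76 = 0.2733 mol/L

0.2733 mol/L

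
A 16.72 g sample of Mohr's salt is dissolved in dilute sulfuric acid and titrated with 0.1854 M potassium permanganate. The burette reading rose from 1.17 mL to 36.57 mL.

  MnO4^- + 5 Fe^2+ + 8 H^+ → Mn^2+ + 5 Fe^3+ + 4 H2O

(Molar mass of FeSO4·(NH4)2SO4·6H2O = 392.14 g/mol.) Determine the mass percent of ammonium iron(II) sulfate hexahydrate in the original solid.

n(KMnO4) = 0.03540 L × 0.1854 mol/L = 6.563 × 10^-3 mol
From the 5:1 ratio, n(FeSO4·(NH4)2SO4·6H2O) = 5/1 × 6.563 × 10^-3 = 0.03282 mol
mass of FeSO4·(NH4)2SO4·6H2O = 0.03282 × 392.14 g/mol = 12.87 g
% FeSO4·(NH4)2SO4·6H2O = 12.87 / 16.72 × 100 = 76.96 %

76.96 %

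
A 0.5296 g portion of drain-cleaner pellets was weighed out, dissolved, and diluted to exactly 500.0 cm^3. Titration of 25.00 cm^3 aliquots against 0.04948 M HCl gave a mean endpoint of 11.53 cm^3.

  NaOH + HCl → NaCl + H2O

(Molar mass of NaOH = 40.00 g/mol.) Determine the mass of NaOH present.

n(HCl) per titration = 0.01153 × 0.04948 = 5.705 × 10^-4 mol
n(NaOH) in each aliquot = 5.705 × 10^-4 mol (1:1 ratio)
n(NaOH) in the whole flask = 5.705 × 10^-4 × 500.0/25.00 = 0.01141 mol
mass of NaOH = 0.01141 × 40.00 = 0.4564 g

0.4564 g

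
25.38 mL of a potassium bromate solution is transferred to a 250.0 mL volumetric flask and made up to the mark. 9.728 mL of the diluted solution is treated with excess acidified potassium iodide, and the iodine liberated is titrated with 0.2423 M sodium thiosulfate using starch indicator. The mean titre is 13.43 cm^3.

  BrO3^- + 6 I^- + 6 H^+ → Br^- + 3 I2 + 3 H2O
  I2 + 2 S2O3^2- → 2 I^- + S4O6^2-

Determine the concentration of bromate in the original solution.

0.5492 M

n(S2O3^2-) = 0.01343 × 0.2423 = 3.254 × 10^-3 mol
n(I2) = n(S2O3^2-)/2 = 1.627 × 10^-3 mol
From the 1:3 ratio, n(BrO3^-) in the aliquot = 1/3 × 1.627 × 10^-3 = 5.423 × 10^-4 mol
[BrO3^-]_dilute = 5.423 × 10^-4 / 0.009728 = 0.05575 mol/L
[BrO3^-]_original = 0.05575 × 250.0/25.38 = 0.5492 mol/L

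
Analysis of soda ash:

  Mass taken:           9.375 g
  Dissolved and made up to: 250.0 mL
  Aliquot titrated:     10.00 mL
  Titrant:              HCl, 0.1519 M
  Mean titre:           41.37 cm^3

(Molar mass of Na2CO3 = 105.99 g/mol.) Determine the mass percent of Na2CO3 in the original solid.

88.81 %

Na2CO3 + 2 HCl → 2 NaCl + H2O + CO2
n(HCl) per titration = 0.04137 × 0.1519 = 6.284 × 10^-3 mol
From the 1:2 ratio, n(Na2CO3) in each aliquot = 1/2 × 6.284 × 10^-3 = 3.142 × 10^-3 mol
n(Na2CO3) in the whole flask = 3.142 × 10^-3 × 250.0/10.00 = 0.07855 mol
mass of Na2CO3 = 0.07855 × 105.99 = 8.326 g
% Na2CO3 = 8.326 / 9.375 × 100 = 88.81 %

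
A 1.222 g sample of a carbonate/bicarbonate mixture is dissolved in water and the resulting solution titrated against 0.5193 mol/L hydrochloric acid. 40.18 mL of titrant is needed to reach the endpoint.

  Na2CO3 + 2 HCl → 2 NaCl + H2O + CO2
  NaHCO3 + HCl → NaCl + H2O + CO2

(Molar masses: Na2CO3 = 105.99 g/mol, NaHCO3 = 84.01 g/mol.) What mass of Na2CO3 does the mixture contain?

n(HCl) = 0.04018 × 0.5193 = 0.02087 mol
Let x = n(Na2CO3), y = n(NaHCO3).
Titrant: 2x + 1y = 0.02087;  mass: 105.99x + 84.01y = 1.222
Solving, x = 8.559 × 10^-3 mol, y = 3.748 × 10^-3 mol
mass of Na2CO3 = 8.559 × 10^-3 × 105.99 = 0.9072 g

0.9072 g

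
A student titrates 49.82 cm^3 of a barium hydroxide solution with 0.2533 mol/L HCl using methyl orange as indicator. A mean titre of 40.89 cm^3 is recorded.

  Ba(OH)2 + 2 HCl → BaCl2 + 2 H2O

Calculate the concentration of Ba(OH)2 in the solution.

0.1039 mol/L

n(HCl) = 0.04089 L × 0.2533 mol/L = 0.01036 mol
From the 1:2 mole ratio, n(Ba(OH)2) = 1/2 × 0.01036 = 5.179 × 10^-3 mol
[Ba(OH)2] = 5.179 × 10^-3 mol / 0.04982 L = 0.1039 mol/L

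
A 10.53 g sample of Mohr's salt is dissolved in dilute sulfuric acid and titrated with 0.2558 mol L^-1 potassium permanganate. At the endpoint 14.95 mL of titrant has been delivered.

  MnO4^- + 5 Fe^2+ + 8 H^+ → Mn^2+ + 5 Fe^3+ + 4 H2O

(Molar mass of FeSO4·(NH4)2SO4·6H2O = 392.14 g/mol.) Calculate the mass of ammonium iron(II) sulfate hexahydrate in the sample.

7.498 g

n(KMnO4) = 0.01495 L × 0.2558 mol/L = 3.824 × 10^-3 mol
From the 5:1 ratio, n(FeSO4·(NH4)2SO4·6H2O) = 5/1 × 3.824 × 10^-3 = 0.01912 mol
mass of FeSO4·(NH4)2SO4·6H2O = 0.01912 × 392.14 g/mol = 7.498 g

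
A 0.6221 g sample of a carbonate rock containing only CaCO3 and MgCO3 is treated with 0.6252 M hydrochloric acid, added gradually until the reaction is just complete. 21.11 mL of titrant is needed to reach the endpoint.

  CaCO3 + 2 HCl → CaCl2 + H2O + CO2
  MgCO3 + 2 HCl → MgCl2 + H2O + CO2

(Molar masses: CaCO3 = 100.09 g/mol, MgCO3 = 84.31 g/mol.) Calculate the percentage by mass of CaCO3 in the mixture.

n(HCl) = 0.02111 × 0.6252 = 0.01320 mol
Let x = n(CaCO3), y = n(MgCO3).
Titrant: 2x + 2y = 0.01320;  mass: 100.09x + 84.31y = 0.6221
Solving, x = 4.166 × 10^-3 mol, y = 2.433 × 10^-3 mol
mass of CaCO3 = 4.166 × 10^-3 × 100.09 = 0.4170 g
% CaCO3 = 0.4170 / 0.6221 × 100 = 67.03 %

67.03 %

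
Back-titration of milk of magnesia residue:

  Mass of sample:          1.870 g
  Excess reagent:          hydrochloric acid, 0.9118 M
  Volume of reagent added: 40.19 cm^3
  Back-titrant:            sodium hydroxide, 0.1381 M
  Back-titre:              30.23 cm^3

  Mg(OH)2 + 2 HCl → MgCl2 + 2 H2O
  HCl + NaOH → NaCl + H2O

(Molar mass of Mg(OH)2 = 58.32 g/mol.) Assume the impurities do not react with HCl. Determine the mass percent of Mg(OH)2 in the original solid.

50.63 %

n(HCl) added = 0.04019 × 0.9118 = 0.03665 mol
n(NaOH) used in back-titration = 0.03023 × 0.1381 = 4.175 × 10^-3 mol
n(HCl) left over = 4.175 × 10^-3 mol (1:1 ratio)
n(HCl) consumed by analyte = 0.03665 − 4.175 × 10^-3 = 0.03247 mol
From the 1:2 ratio, n(Mg(OH)2) = 1/2 × 0.03247 = 0.01624 mol
mass of Mg(OH)2 = 0.01624 × 58.32 = 0.9468 g
% Mg(OH)2 = 0.9468 / 1.870 × 100 = 50.63 %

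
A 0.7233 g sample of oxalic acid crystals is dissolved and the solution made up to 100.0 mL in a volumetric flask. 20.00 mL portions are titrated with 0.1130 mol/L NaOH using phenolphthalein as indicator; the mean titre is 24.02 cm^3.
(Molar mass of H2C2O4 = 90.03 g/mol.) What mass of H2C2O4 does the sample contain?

H2C2O4 + 2 NaOH → Na2C2O4 + 2 H2O
n(NaOH) per titration = 0.02402 × 0.1130 = 2.714 × 10^-3 mol
From the 1:2 ratio, n(H2C2O4) in each aliquot = 1/2 × 2.714 × 10^-3 = 1.357 × 10^-3 mol
n(H2C2O4) in the whole flask = 1.357 × 10^-3 × 100.0/20.00 = 6.786 × 10^-3 mol
mass of H2C2O4 = 6.786 × 10^-3 × 90.03 = 0.6109 g

0.6109 g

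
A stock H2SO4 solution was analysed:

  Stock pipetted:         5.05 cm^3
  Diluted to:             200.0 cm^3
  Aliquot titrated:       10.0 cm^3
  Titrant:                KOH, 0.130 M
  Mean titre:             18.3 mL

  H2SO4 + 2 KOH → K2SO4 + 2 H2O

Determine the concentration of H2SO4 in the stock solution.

4.71 M

n(KOH) = 0.0183 × 0.130 = 2.38 × 10^-3 mol
From the 1:2 ratio, n(H2SO4) in the aliquot = 1/2 × 2.38 × 10^-3 = 1.19 × 10^-3 mol
[H2SO4]_dilute = 1.19 × 10^-3 / 0.0100 = 0.119 mol/L
Dilution factor = 200.0 / 5.05 = 39.60
[H2SO4]_stock = 0.119 × 39.60 = 4.71 mol/L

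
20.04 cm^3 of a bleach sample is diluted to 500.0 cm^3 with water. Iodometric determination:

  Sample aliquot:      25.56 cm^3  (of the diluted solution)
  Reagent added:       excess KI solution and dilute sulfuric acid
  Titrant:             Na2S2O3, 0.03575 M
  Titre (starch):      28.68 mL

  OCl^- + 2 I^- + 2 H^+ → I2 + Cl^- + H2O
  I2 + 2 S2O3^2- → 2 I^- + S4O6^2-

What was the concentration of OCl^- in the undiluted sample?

n(S2O3^2-) = 0.02868 × 0.03575 = 1.025 × 10^-3 mol
n(I2) = n(S2O3^2-)/2 = 5.127 × 10^-4 mol
n(OCl^-) in the aliquot = 5.127 × 10^-4 mol (1:1 ratio)
[OCl^-]_dilute = 5.127 × 10^-4 / 0.02556 = 0.02006 mol/L
[OCl^-]_original = 0.02006 × 500.0/20.04 = 0.5004 mol/L

0.5004 M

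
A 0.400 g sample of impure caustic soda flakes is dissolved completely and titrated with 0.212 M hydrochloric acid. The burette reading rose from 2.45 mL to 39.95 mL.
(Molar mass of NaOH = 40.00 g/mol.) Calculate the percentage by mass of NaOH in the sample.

NaOH + HCl → NaCl + H2O
n(HCl) = 0.0375 L × 0.212 mol/L = 7.95 × 10^-3 mol
n(NaOH) = 7.95 × 10^-3 mol (1:1 ratio)
mass of NaOH = 7.95 × 10^-3 × 40.00 g/mol = 0.318 g
% NaOH = 0.318 / 0.400 × 100 = 79.5 %

79.5 %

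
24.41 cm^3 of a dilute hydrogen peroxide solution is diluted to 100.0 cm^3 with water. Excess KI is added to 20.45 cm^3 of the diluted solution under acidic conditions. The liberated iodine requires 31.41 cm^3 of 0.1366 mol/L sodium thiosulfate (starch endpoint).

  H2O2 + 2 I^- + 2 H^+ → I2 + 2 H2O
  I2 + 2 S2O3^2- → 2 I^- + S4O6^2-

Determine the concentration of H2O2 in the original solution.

n(S2O3^2-) = 0.03141 × 0.1366 = 4.291 × 10^-3 mol
n(I2) = n(S2O3^2-)/2 = 2.145 × 10^-3 mol
n(H2O2) in the aliquot = 2.145 × 10^-3 mol (1:1 ratio)
[H2O2]_dilute = 2.145 × 10^-3 / 0.02045 = 0.1049 mol/L
[H2O2]_original = 0.1049 × 100.0/24.41 = 0.4298 mol/L

0.4298 mol/L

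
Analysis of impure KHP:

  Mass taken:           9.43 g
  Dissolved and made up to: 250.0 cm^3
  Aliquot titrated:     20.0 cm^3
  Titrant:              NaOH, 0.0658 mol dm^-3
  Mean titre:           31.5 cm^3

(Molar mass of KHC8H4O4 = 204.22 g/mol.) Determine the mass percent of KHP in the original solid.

56.1 %

KHC8H4O4 + NaOH → KNaC8H4O4 + H2O
n(NaOH) per titration = 0.0315 × 0.0658 = 2.07 × 10^-3 mol
n(KHC8H4O4) in each aliquot = 2.07 × 10^-3 mol (1:1 ratio)
n(KHC8H4O4) in the whole flask = 2.07 × 10^-3 × 250.0/20.0 = 0.0259 mol
mass of KHC8H4O4 = 0.0259 × 204.22 = 5.29 g
% KHC8H4O4 = 5.29 / 9.43 × 100 = 56.1 %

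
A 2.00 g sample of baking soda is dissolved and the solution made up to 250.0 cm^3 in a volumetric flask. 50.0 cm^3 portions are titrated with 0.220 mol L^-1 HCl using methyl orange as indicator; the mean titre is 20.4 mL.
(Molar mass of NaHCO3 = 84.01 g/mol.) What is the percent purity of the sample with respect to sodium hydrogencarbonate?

NaHCO3 + HCl → NaCl + H2O + CO2
n(HCl) per titration = 0.0204 × 0.220 = 4.49 × 10^-3 mol
n(NaHCO3) in each aliquot = 4.49 × 10^-3 mol (1:1 ratio)
n(NaHCO3) in the whole flask = 4.49 × 10^-3 × 250.0/50.0 = 0.0224 mol
mass of NaHCO3 = 0.0224 × 84.01 = 1.89 g
% NaHCO3 = 1.89 / 2.00 × 100 = 94.3 %

94.3 %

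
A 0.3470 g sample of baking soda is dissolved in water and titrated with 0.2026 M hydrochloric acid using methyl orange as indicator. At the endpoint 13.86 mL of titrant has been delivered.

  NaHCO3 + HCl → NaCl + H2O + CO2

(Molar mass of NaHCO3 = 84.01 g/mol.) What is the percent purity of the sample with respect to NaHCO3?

n(HCl) = 0.01386 L × 0.2026 mol/L = 2.808 × 10^-3 mol
n(NaHCO3) = 2.808 × 10^-3 mol (1:1 ratio)
mass of NaHCO3 = 2.808 × 10^-3 × 84.01 g/mol = 0.2359 g
% NaHCO3 = 0.2359 / 0.3470 × 100 = 67.98 %

67.98 %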